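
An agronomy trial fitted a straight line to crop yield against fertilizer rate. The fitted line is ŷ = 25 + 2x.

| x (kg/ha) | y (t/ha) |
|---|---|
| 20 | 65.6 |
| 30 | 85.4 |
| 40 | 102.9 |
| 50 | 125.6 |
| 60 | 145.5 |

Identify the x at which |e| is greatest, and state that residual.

x = 40, e = -2.1

x=20: ŷ = 25 + 2·20 = 65; e = 65.6 − 65 = 0.6
x=30: ŷ = 25 + 2·30 = 85; e = 85.4 − 85 = 0.4
x=40: ŷ = 25 + 2·40 = 105; e = 102.9 − 105 = -2.1
x=50: ŷ = 25 + 2·50 = 125; e = 125.6 − 125 = 0.6
x=60: ŷ = 25 + 2·60 = 145; e = 145.5 − 145 = 0.5
Largest |e| is 2.1 at x = 40, residual -2.1.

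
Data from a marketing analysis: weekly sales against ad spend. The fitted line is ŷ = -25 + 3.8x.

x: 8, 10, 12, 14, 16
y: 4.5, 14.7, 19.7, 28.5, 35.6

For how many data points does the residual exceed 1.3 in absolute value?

1

x=8: ŷ = -25 + 3.8·8 = 5.4; r = 4.5 − 5.4 = -0.9
x=10: ŷ = -25 + 3.8·10 = 13; r = 14.7 − 13 = 1.7
x=12: ŷ = -25 + 3.8·12 = 20.6; r = 19.7 − 20.6 = -0.9
x=14: ŷ = -25 + 3.8·14 = 28.2; r = 28.5 − 28.2 = 0.3
x=16: ŷ = -25 + 3.8·16 = 35.8; r = 35.6 − 35.8 = -0.2
|r| > 1.3: x=10 (|r|=1.7) → 1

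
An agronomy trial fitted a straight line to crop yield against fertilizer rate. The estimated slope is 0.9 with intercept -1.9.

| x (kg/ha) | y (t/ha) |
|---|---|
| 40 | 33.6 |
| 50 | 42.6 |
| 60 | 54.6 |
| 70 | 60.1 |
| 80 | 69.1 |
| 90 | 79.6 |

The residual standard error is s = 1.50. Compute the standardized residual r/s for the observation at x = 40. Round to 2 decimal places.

-0.33

ŷ = -1.9 + 0.9·40 = 34.1
r = 33.6 − 34.1 = -0.5
r/s = -0.5 / 1.50 = -0.33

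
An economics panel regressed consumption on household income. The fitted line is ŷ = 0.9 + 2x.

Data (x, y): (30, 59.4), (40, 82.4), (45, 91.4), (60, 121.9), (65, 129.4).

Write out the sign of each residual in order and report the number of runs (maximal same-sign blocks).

3 runs

x=30: ŷ = 0.9 + 2·30 = 60.9; e = 59.4 − 60.9 = -1.5
x=40: ŷ = 0.9 + 2·40 = 80.9; e = 82.4 − 80.9 = 1.5
x=45: ŷ = 0.9 + 2·45 = 90.9; e = 91.4 − 90.9 = 0.5
x=60: ŷ = 0.9 + 2·60 = 120.9; e = 121.9 − 120.9 = 1
x=65: ŷ = 0.9 + 2·65 = 130.9; e = 129.4 − 130.9 = -1.5
Signs: − + + + −
Runs: −×1, +×3, −×1 → 3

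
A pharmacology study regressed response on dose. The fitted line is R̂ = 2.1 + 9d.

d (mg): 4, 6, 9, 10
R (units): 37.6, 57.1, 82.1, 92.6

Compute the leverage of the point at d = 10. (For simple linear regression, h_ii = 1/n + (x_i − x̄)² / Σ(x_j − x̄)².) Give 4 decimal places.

d̄ = (4 + 6 + 9 + 10)/4 = 7.25
Σ(d − d̄)² = 10.5625 + 1.5625 + 3.0625 + 7.5625 = 22.75
h = 1/4 + (2.75)²/22.75 = 0.25 + 0.332418 = 0.5824

h = 0.5824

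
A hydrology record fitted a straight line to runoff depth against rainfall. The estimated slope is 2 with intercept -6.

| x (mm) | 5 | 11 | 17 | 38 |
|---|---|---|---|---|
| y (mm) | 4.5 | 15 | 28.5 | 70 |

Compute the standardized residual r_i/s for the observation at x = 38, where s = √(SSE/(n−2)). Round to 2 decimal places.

0.00

x=5: ŷ = -6 + 2·5 = 4; r = 4.5 − 4 = 0.5
x=11: ŷ = -6 + 2·11 = 16; r = 15 − 16 = -1
x=17: ŷ = -6 + 2·17 = 28; r = 28.5 − 28 = 0.5
x=38: ŷ = -6 + 2·38 = 70; r = 70 − 70 = 0
SSE = 0.25 + 1 + 0.25 + 0 = 1.5
s = √(1.5/2) = 0.866025
r/s = 0 / 0.866025 = 0.00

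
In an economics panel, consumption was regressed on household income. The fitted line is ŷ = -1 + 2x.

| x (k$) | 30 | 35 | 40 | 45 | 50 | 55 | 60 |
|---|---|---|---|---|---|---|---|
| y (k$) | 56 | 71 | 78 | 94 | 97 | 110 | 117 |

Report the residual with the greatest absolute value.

e = 5

x=30: ŷ = -1 + 2·30 = 59; e = 56 − 59 = -3
x=35: ŷ = -1 + 2·35 = 69; e = 71 − 69 = 2
x=40: ŷ = -1 + 2·40 = 79; e = 78 − 79 = -1
x=45: ŷ = -1 + 2·45 = 89; e = 94 − 89 = 5
x=50: ŷ = -1 + 2·50 = 99; e = 97 − 99 = -2
x=55: ŷ = -1 + 2·55 = 109; e = 110 − 109 = 1
x=60: ŷ = -1 + 2·60 = 119; e = 117 − 119 = -2
Largest |e| is 5 at x = 45, residual 5.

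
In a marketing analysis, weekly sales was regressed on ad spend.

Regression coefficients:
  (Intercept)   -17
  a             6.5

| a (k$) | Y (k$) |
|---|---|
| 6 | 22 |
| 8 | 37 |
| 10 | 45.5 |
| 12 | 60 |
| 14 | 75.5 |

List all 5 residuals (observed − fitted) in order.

0, 2, -2.5, -1, 1.5

a=6: ŷ = -17 + 6.5·6 = 22; e = 22 − 22 = 0
a=8: ŷ = -17 + 6.5·8 = 35; e = 37 − 35 = 2
a=10: ŷ = -17 + 6.5·10 = 48; e = 45.5 − 48 = -2.5
a=12: ŷ = -17 + 6.5·12 = 61; e = 60 − 61 = -1
a=14: ŷ = -17 + 6.5·14 = 74; e = 75.5 − 74 = 1.5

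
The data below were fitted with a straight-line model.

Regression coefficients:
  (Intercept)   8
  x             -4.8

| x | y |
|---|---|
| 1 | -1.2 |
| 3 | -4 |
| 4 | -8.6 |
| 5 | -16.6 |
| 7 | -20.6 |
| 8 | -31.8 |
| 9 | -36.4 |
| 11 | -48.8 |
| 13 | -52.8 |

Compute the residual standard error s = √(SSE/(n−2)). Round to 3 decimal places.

x=1: ŷ = 8 − 4.8·1 = 3.2; e = -1.2 − 3.2 = -4.4
x=3: ŷ = 8 − 4.8·3 = -6.4; e = -4 − (-6.4) = 2.4
x=4: ŷ = 8 − 4.8·4 = -11.2; e = -8.6 − (-11.2) = 2.6
x=5: ŷ = 8 − 4.8·5 = -16; e = -16.6 − (-16) = -0.6
x=7: ŷ = 8 − 4.8·7 = -25.6; e = -20.6 − (-25.6) = 5
x=8: ŷ = 8 − 4.8·8 = -30.4; e = -31.8 − (-30.4) = -1.4
x=9: ŷ = 8 − 4.8·9 = -35.2; e = -36.4 − (-35.2) = -1.2
x=11: ŷ = 8 − 4.8·11 = -44.8; e = -48.8 − (-44.8) = -4
x=13: ŷ = 8 − 4.8·13 = -54.4; e = -52.8 − (-54.4) = 1.6
SSE = 19.36 + 5.76 + 6.76 + 0.36 + 25 + 1.96 + 1.44 + 16 + 2.56 = 79.2
s = √(79.2/7) = √11.3143 ≈ 3.364

s = 3.364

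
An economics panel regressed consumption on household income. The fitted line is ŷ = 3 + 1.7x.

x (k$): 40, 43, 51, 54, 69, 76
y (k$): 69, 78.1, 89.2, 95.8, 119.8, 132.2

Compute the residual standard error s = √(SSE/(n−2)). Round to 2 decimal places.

s = 1.54

x=40: ŷ = 3 + 1.7·40 = 71; r = 69 − 71 = -2
x=43: ŷ = 3 + 1.7·43 = 76.1; r = 78.1 − 76.1 = 2
x=51: ŷ = 3 + 1.7·51 = 89.7; r = 89.2 − 89.7 = -0.5
x=54: ŷ = 3 + 1.7·54 = 94.8; r = 95.8 − 94.8 = 1
x=69: ŷ = 3 + 1.7·69 = 120.3; r = 119.8 − 120.3 = -0.5
x=76: ŷ = 3 + 1.7·76 = 132.2; r = 132.2 − 132.2 = 0
SSE = 4 + 4 + 0.25 + 1 + 0.25 + 0 = 9.5
s = √(9.5/4) = √2.375 ≈ 1.54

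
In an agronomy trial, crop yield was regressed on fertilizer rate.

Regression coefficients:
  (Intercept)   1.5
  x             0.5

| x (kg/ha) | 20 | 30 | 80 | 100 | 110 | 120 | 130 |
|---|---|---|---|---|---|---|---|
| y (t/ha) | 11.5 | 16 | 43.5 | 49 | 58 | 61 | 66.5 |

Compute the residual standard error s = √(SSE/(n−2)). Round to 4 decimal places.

x=20: ŷ = 1.5 + 0.5·20 = 11.5; e = 11.5 − 11.5 = 0
x=30: ŷ = 1.5 + 0.5·30 = 16.5; e = 16 − 16.5 = -0.5
x=80: ŷ = 1.5 + 0.5·80 = 41.5; e = 43.5 − 41.5 = 2
x=100: ŷ = 1.5 + 0.5·100 = 51.5; e = 49 − 51.5 = -2.5
x=110: ŷ = 1.5 + 0.5·110 = 56.5; e = 58 − 56.5 = 1.5
x=120: ŷ = 1.5 + 0.5·120 = 61.5; e = 61 − 61.5 = -0.5
x=130: ŷ = 1.5 + 0.5·130 = 66.5; e = 66.5 − 66.5 = 0
SSE = 0 + 0.25 + 4 + 6.25 + 2.25 + 0.25 + 0 = 13
s = √(13/5) = √2.6 ≈ 1.6125

s = 1.6125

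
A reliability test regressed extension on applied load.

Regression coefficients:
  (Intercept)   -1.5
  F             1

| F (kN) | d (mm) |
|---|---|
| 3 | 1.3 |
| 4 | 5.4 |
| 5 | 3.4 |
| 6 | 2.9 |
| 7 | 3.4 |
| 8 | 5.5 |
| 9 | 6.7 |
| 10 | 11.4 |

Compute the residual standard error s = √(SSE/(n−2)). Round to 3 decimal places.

s = 2.061

F=3: d̂ = -1.5 + 3 = 1.5; r = 1.3 − 1.5 = -0.2
F=4: d̂ = -1.5 + 4 = 2.5; r = 5.4 − 2.5 = 2.9
F=5: d̂ = -1.5 + 5 = 3.5; r = 3.4 − 3.5 = -0.1
F=6: d̂ = -1.5 + 6 = 4.5; r = 2.9 − 4.5 = -1.6
F=7: d̂ = -1.5 + 7 = 5.5; r = 3.4 − 5.5 = -2.1
F=8: d̂ = -1.5 + 8 = 6.5; r = 5.5 − 6.5 = -1
F=9: d̂ = -1.5 + 9 = 7.5; r = 6.7 − 7.5 = -0.8
F=10: d̂ = -1.5 + 10 = 8.5; r = 11.4 − 8.5 = 2.9
SSE = 0.04 + 8.41 + 0.01 + 2.56 + 4.41 + 1 + 0.64 + 8.41 = 25.48
s = √(25.48/6) = √4.24667 ≈ 2.061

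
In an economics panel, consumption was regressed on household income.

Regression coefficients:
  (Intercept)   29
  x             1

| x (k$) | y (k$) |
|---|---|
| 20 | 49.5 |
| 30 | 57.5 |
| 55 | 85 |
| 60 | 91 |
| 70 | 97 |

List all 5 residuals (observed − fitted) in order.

x=20: ŷ = 29 + 20 = 49; e = 49.5 − 49 = 0.5
x=30: ŷ = 29 + 30 = 59; e = 57.5 − 59 = -1.5
x=55: ŷ = 29 + 55 = 84; e = 85 − 84 = 1
x=60: ŷ = 29 + 60 = 89; e = 91 − 89 = 2
x=70: ŷ = 29 + 70 = 99; e = 97 − 99 = -2

0.5, -1.5, 1, 2, -2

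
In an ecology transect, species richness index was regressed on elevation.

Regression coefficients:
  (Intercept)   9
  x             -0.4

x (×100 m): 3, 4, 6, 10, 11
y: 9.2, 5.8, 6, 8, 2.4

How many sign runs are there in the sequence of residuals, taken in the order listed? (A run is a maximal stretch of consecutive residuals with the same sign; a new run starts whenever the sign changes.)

4 runs

x=3: ŷ = 9 − 0.4·3 = 7.8; r = 9.2 − 7.8 = 1.4
x=4: ŷ = 9 − 0.4·4 = 7.4; r = 5.8 − 7.4 = -1.6
x=6: ŷ = 9 − 0.4·6 = 6.6; r = 6 − 6.6 = -0.6
x=10: ŷ = 9 − 0.4·10 = 5; r = 8 − 5 = 3
x=11: ŷ = 9 − 0.4·11 = 4.6; r = 2.4 − 4.6 = -2.2
Signs: + − − + −
Runs: +×1, −×2, +×1, −×1 → 4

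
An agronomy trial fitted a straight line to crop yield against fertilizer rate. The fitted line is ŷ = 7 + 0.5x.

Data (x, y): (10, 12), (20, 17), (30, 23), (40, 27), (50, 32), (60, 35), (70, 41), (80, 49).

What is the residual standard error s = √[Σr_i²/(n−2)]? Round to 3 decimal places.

s = 1.291

x=10: ŷ = 7 + 0.5·10 = 12; r = 12 − 12 = 0
x=20: ŷ = 7 + 0.5·20 = 17; r = 17 − 17 = 0
x=30: ŷ = 7 + 0.5·30 = 22; r = 23 − 22 = 1
x=40: ŷ = 7 + 0.5·40 = 27; r = 27 − 27 = 0
x=50: ŷ = 7 + 0.5·50 = 32; r = 32 − 32 = 0
x=60: ŷ = 7 + 0.5·60 = 37; r = 35 − 37 = -2
x=70: ŷ = 7 + 0.5·70 = 42; r = 41 − 42 = -1
x=80: ŷ = 7 + 0.5·80 = 47; r = 49 − 47 = 2
SSE = 0 + 0 + 1 + 0 + 0 + 4 + 1 + 4 = 10
s = √(10/6) = √1.66667 ≈ 1.291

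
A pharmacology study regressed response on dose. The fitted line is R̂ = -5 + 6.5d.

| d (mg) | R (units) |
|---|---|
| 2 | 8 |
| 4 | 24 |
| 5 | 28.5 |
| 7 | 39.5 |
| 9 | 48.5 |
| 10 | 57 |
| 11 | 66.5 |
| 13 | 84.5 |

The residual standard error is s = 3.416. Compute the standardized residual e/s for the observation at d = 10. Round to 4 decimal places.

R̂ = -5 + 6.5·10 = 60
e = 57 − 60 = -3
e/s = -3 / 3.416 = -0.8782

-0.8782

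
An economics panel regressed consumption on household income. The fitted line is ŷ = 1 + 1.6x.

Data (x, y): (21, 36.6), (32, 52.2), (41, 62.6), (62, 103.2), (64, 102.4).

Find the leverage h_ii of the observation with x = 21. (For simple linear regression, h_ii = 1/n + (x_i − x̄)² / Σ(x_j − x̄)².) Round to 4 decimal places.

x̄ = (21 + 32 + 41 + 62 + 64)/5 = 44
Σ(x − x̄)² = 529 + 144 + 9 + 324 + 400 = 1406
h = 1/5 + (-23)²/1406 = 0.2 + 0.376245 = 0.5762

h = 0.5762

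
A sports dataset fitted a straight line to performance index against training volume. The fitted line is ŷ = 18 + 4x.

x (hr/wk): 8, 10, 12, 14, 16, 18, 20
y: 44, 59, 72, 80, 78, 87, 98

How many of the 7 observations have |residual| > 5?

3

x=8: ŷ = 18 + 4·8 = 50; r = 44 − 50 = -6
x=10: ŷ = 18 + 4·10 = 58; r = 59 − 58 = 1
x=12: ŷ = 18 + 4·12 = 66; r = 72 − 66 = 6
x=14: ŷ = 18 + 4·14 = 74; r = 80 − 74 = 6
x=16: ŷ = 18 + 4·16 = 82; r = 78 − 82 = -4
x=18: ŷ = 18 + 4·18 = 90; r = 87 − 90 = -3
x=20: ŷ = 18 + 4·20 = 98; r = 98 − 98 = 0
|r| > 5: x=8 (|r|=6), x=12 (|r|=6), x=14 (|r|=6) → 3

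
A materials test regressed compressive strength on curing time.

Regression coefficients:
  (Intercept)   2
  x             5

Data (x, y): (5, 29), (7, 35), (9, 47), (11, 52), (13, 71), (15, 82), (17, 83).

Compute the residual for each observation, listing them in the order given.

2, -2, 0, -5, 4, 5, -4

x=5: ŷ = 2 + 5·5 = 27; r = 29 − 27 = 2
x=7: ŷ = 2 + 5·7 = 37; r = 35 − 37 = -2
x=9: ŷ = 2 + 5·9 = 47; r = 47 − 47 = 0
x=11: ŷ = 2 + 5·11 = 57; r = 52 − 57 = -5
x=13: ŷ = 2 + 5·13 = 67; r = 71 − 67 = 4
x=15: ŷ = 2 + 5·15 = 77; r = 82 − 77 = 5
x=17: ŷ = 2 + 5·17 = 87; r = 83 − 87 = -4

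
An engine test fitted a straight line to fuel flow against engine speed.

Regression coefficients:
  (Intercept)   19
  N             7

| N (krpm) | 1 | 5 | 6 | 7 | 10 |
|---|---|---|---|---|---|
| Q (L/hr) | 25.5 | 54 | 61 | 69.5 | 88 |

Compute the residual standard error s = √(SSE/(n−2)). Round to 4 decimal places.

N=1: ŷ = 19 + 7·1 = 26; e = 25.5 − 26 = -0.5
N=5: ŷ = 19 + 7·5 = 54; e = 54 − 54 = 0
N=6: ŷ = 19 + 7·6 = 61; e = 61 − 61 = 0
N=7: ŷ = 19 + 7·7 = 68; e = 69.5 − 68 = 1.5
N=10: ŷ = 19 + 7·10 = 89; e = 88 − 89 = -1
SSE = 0.25 + 0 + 0 + 2.25 + 1 = 3.5
s = √(3.5/3) = √1.16667 ≈ 1.0801

s = 1.0801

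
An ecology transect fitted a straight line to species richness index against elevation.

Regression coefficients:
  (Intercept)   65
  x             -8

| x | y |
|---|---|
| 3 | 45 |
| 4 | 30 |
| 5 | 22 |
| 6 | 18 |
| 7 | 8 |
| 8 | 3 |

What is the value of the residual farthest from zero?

x=3: ŷ = 65 − 8·3 = 41; r = 45 − 41 = 4
x=4: ŷ = 65 − 8·4 = 33; r = 30 − 33 = -3
x=5: ŷ = 65 − 8·5 = 25; r = 22 − 25 = -3
x=6: ŷ = 65 − 8·6 = 17; r = 18 − 17 = 1
x=7: ŷ = 65 − 8·7 = 9; r = 8 − 9 = -1
x=8: ŷ = 65 − 8·8 = 1; r = 3 − 1 = 2
Largest |r| is 4 at x = 3, residual 4.

r = 4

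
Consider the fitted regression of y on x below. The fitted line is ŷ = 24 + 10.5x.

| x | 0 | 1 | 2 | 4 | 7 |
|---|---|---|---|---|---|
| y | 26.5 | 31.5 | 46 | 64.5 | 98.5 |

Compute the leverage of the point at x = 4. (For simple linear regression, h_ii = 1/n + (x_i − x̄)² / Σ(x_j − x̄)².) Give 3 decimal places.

x̄ = (0 + 1 + 2 + 4 + 7)/5 = 2.8
Σ(x − x̄)² = 7.84 + 3.24 + 0.64 + 1.44 + 17.64 = 30.8
h = 1/5 + (1.2)²/30.8 = 0.2 + 0.0467532 = 0.247

h = 0.247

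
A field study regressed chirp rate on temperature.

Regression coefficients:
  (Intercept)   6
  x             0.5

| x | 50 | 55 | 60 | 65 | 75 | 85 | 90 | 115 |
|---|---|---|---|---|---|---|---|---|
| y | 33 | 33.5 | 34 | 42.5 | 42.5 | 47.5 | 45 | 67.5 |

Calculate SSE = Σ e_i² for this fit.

SSE = 78

x=50: ŷ = 6 + 0.5·50 = 31; e = 33 − 31 = 2
x=55: ŷ = 6 + 0.5·55 = 33.5; e = 33.5 − 33.5 = 0
x=60: ŷ = 6 + 0.5·60 = 36; e = 34 − 36 = -2
x=65: ŷ = 6 + 0.5·65 = 38.5; e = 42.5 − 38.5 = 4
x=75: ŷ = 6 + 0.5·75 = 43.5; e = 42.5 − 43.5 = -1
x=85: ŷ = 6 + 0.5·85 = 48.5; e = 47.5 − 48.5 = -1
x=90: ŷ = 6 + 0.5·90 = 51; e = 45 − 51 = -6
x=115: ŷ = 6 + 0.5·115 = 63.5; e = 67.5 − 63.5 = 4
SSE = 4 + 0 + 4 + 16 + 1 + 1 + 36 + 16 = 78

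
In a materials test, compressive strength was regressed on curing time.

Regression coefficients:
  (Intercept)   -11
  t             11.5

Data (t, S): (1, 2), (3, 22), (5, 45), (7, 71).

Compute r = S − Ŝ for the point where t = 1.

Ŝ = -11 + 11.5·1 = 0.5
r = 2 − 0.5 = 1.5

r = 1.5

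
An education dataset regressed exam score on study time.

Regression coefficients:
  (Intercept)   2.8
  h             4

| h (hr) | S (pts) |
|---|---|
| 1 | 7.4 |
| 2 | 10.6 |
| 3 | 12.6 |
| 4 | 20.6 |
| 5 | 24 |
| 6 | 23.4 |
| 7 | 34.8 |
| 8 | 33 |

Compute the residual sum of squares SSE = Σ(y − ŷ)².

SSE = 40.72

h=1: Ŝ = 2.8 + 4·1 = 6.8; r = 7.4 − 6.8 = 0.6
h=2: Ŝ = 2.8 + 4·2 = 10.8; r = 10.6 − 10.8 = -0.2
h=3: Ŝ = 2.8 + 4·3 = 14.8; r = 12.6 − 14.8 = -2.2
h=4: Ŝ = 2.8 + 4·4 = 18.8; r = 20.6 − 18.8 = 1.8
h=5: Ŝ = 2.8 + 4·5 = 22.8; r = 24 − 22.8 = 1.2
h=6: Ŝ = 2.8 + 4·6 = 26.8; r = 23.4 − 26.8 = -3.4
h=7: Ŝ = 2.8 + 4·7 = 30.8; r = 34.8 − 30.8 = 4
h=8: Ŝ = 2.8 + 4·8 = 34.8; r = 33 − 34.8 = -1.8
SSE = 0.36 + 0.04 + 4.84 + 3.24 + 1.44 + 11.56 + 16 + 3.24 = 40.72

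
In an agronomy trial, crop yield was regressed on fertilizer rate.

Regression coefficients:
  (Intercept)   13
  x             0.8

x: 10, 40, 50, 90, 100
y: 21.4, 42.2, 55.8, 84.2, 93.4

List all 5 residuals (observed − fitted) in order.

x=10: ŷ = 13 + 0.8·10 = 21; e = 21.4 − 21 = 0.4
x=40: ŷ = 13 + 0.8·40 = 45; e = 42.2 − 45 = -2.8
x=50: ŷ = 13 + 0.8·50 = 53; e = 55.8 − 53 = 2.8
x=90: ŷ = 13 + 0.8·90 = 85; e = 84.2 − 85 = -0.8
x=100: ŷ = 13 + 0.8·100 = 93; e = 93.4 − 93 = 0.4

0.4, -2.8, 2.8, -0.8, 0.4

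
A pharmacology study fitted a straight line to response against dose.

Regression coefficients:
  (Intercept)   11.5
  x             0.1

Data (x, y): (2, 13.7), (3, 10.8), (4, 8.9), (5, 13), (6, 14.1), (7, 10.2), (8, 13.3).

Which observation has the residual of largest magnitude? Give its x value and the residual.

x=2: ŷ = 11.5 + 0.1·2 = 11.7; r = 13.7 − 11.7 = 2
x=3: ŷ = 11.5 + 0.1·3 = 11.8; r = 10.8 − 11.8 = -1
x=4: ŷ = 11.5 + 0.1·4 = 11.9; r = 8.9 − 11.9 = -3
x=5: ŷ = 11.5 + 0.1·5 = 12; r = 13 − 12 = 1
x=6: ŷ = 11.5 + 0.1·6 = 12.1; r = 14.1 − 12.1 = 2
x=7: ŷ = 11.5 + 0.1·7 = 12.2; r = 10.2 − 12.2 = -2
x=8: ŷ = 11.5 + 0.1·8 = 12.3; r = 13.3 − 12.3 = 1
Largest |r| is 3 at x = 4, residual -3.

x = 4, r = -3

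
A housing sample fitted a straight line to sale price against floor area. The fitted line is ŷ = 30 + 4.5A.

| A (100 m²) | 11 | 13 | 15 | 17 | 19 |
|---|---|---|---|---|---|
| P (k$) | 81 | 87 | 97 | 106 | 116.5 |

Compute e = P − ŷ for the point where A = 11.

e = 1.5

ŷ = 30 + 4.5·11 = 79.5
e = 81 − 79.5 = 1.5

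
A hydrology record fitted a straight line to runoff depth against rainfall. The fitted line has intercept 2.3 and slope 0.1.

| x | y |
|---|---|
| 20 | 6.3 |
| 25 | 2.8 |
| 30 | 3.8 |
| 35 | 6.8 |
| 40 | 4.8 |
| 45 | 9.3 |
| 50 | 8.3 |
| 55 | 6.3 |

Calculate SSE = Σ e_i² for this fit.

x=20: ŷ = 2.3 + 0.1·20 = 4.3; e = 6.3 − 4.3 = 2
x=25: ŷ = 2.3 + 0.1·25 = 4.8; e = 2.8 − 4.8 = -2
x=30: ŷ = 2.3 + 0.1·30 = 5.3; e = 3.8 − 5.3 = -1.5
x=35: ŷ = 2.3 + 0.1·35 = 5.8; e = 6.8 − 5.8 = 1
x=40: ŷ = 2.3 + 0.1·40 = 6.3; e = 4.8 − 6.3 = -1.5
x=45: ŷ = 2.3 + 0.1·45 = 6.8; e = 9.3 − 6.8 = 2.5
x=50: ŷ = 2.3 + 0.1·50 = 7.3; e = 8.3 − 7.3 = 1
x=55: ŷ = 2.3 + 0.1·55 = 7.8; e = 6.3 − 7.8 = -1.5
SSE = 4 + 4 + 2.25 + 1 + 2.25 + 6.25 + 1 + 2.25 = 23

SSE = 23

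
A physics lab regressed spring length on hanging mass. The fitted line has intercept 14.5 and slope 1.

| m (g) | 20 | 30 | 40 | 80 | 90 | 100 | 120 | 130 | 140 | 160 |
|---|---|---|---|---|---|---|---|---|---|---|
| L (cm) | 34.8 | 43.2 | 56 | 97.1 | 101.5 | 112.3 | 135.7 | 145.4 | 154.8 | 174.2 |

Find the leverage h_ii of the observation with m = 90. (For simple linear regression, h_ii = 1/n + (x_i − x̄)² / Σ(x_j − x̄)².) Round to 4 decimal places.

m̄ = (20 + 30 + 40 + 80 + 90 + 100 + 120 + 130 + 140 + 160)/10 = 91
Σ(m − m̄)² = 5041 + 3721 + 2601 + 121 + 1 + 81 + 841 + 1521 + 2401 + 4761 = 21090
h = 1/10 + (-1)²/21090 = 0.1 + 4.74158e-05 = 0.1000

h = 0.1000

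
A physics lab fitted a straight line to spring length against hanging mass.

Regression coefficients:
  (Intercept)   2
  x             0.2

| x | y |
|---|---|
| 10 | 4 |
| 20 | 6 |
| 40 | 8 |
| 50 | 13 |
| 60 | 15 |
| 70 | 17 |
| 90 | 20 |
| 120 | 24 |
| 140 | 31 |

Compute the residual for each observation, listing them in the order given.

0, 0, -2, 1, 1, 1, 0, -2, 1

x=10: ŷ = 2 + 0.2·10 = 4; e = 4 − 4 = 0
x=20: ŷ = 2 + 0.2·20 = 6; e = 6 − 6 = 0
x=40: ŷ = 2 + 0.2·40 = 10; e = 8 − 10 = -2
x=50: ŷ = 2 + 0.2·50 = 12; e = 13 − 12 = 1
x=60: ŷ = 2 + 0.2·60 = 14; e = 15 − 14 = 1
x=70: ŷ = 2 + 0.2·70 = 16; e = 17 − 16 = 1
x=90: ŷ = 2 + 0.2·90 = 20; e = 20 − 20 = 0
x=120: ŷ = 2 + 0.2·120 = 26; e = 24 − 26 = -2
x=140: ŷ = 2 + 0.2·140 = 30; e = 31 − 30 = 1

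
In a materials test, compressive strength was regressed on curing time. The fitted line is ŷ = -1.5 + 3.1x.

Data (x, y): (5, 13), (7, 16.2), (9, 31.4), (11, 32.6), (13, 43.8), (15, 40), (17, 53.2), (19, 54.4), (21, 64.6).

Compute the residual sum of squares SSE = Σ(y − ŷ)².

x=5: ŷ = -1.5 + 3.1·5 = 14; e = 13 − 14 = -1
x=7: ŷ = -1.5 + 3.1·7 = 20.2; e = 16.2 − 20.2 = -4
x=9: ŷ = -1.5 + 3.1·9 = 26.4; e = 31.4 − 26.4 = 5
x=11: ŷ = -1.5 + 3.1·11 = 32.6; e = 32.6 − 32.6 = 0
x=13: ŷ = -1.5 + 3.1·13 = 38.8; e = 43.8 − 38.8 = 5
x=15: ŷ = -1.5 + 3.1·15 = 45; e = 40 − 45 = -5
x=17: ŷ = -1.5 + 3.1·17 = 51.2; e = 53.2 − 51.2 = 2
x=19: ŷ = -1.5 + 3.1·19 = 57.4; e = 54.4 − 57.4 = -3
x=21: ŷ = -1.5 + 3.1·21 = 63.6; e = 64.6 − 63.6 = 1
SSE = 1 + 16 + 25 + 0 + 25 + 25 + 4 + 9 + 1 = 106

SSE = 106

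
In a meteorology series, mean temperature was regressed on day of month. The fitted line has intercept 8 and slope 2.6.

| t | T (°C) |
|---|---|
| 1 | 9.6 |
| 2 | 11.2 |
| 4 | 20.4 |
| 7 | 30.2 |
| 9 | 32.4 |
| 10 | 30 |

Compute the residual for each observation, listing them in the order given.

t=1: T̂ = 8 + 2.6·1 = 10.6; e = 9.6 − 10.6 = -1
t=2: T̂ = 8 + 2.6·2 = 13.2; e = 11.2 − 13.2 = -2
t=4: T̂ = 8 + 2.6·4 = 18.4; e = 20.4 − 18.4 = 2
t=7: T̂ = 8 + 2.6·7 = 26.2; e = 30.2 − 26.2 = 4
t=9: T̂ = 8 + 2.6·9 = 31.4; e = 32.4 − 31.4 = 1
t=10: T̂ = 8 + 2.6·10 = 34; e = 30 − 34 = -4

-1, -2, 2, 4, 1, -4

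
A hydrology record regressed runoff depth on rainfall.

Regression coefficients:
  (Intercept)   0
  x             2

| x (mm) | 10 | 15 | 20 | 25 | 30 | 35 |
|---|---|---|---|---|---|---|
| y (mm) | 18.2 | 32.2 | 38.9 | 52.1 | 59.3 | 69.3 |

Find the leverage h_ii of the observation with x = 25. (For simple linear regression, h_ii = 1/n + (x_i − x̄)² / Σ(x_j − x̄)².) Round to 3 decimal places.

h = 0.181

x̄ = (10 + 15 + 20 + 25 + 30 + 35)/6 = 22.5
Σ(x − x̄)² = 156.25 + 56.25 + 6.25 + 6.25 + 56.25 + 156.25 = 437.5
h = 1/6 + (2.5)²/437.5 = 0.166667 + 0.0142857 = 0.181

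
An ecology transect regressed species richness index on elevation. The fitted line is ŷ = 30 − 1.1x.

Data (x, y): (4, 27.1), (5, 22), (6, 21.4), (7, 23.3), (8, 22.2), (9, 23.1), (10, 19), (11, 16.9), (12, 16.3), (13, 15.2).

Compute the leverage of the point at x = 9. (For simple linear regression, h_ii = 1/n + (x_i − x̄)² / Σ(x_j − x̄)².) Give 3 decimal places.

h = 0.103

x̄ = (4 + 5 + 6 + 7 + 8 + 9 + 10 + 11 + 12 + 13)/10 = 8.5
Σ(x − x̄)² = 20.25 + 12.25 + 6.25 + 2.25 + 0.25 + 0.25 + 2.25 + 6.25 + 12.25 + 20.25 = 82.5
h = 1/10 + (0.5)²/82.5 = 0.1 + 0.0030303 = 0.103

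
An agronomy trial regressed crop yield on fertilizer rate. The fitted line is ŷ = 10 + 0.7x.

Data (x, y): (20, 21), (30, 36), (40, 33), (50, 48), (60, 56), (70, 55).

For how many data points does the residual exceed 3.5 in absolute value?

4

x=20: ŷ = 10 + 0.7·20 = 24; e = 21 − 24 = -3
x=30: ŷ = 10 + 0.7·30 = 31; e = 36 − 31 = 5
x=40: ŷ = 10 + 0.7·40 = 38; e = 33 − 38 = -5
x=50: ŷ = 10 + 0.7·50 = 45; e = 48 − 45 = 3
x=60: ŷ = 10 + 0.7·60 = 52; e = 56 − 52 = 4
x=70: ŷ = 10 + 0.7·70 = 59; e = 55 − 59 = -4
|e| > 3.5: x=30 (|e|=5), x=40 (|e|=5), x=60 (|e|=4), x=70 (|e|=4) → 4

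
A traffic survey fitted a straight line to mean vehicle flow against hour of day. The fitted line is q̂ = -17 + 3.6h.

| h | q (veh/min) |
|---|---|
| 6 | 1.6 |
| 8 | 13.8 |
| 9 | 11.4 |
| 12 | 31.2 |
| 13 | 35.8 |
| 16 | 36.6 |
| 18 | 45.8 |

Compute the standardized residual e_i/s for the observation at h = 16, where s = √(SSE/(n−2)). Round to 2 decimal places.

h=6: q̂ = -17 + 3.6·6 = 4.6; e = 1.6 − 4.6 = -3
h=8: q̂ = -17 + 3.6·8 = 11.8; e = 13.8 − 11.8 = 2
h=9: q̂ = -17 + 3.6·9 = 15.4; e = 11.4 − 15.4 = -4
h=12: q̂ = -17 + 3.6·12 = 26.2; e = 31.2 − 26.2 = 5
h=13: q̂ = -17 + 3.6·13 = 29.8; e = 35.8 − 29.8 = 6
h=16: q̂ = -17 + 3.6·16 = 40.6; e = 36.6 − 40.6 = -4
h=18: q̂ = -17 + 3.6·18 = 47.8; e = 45.8 − 47.8 = -2
SSE = 9 + 4 + 16 + 25 + 36 + 16 + 4 = 110
s = √(110/5) = 4.69042
e/s = -4 / 4.69042 = -0.85

-0.85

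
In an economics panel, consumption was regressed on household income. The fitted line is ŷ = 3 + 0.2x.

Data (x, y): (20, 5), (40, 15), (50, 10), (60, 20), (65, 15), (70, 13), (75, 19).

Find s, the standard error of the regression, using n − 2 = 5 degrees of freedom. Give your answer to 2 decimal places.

s = 3.79

x=20: ŷ = 3 + 0.2·20 = 7; e = 5 − 7 = -2
x=40: ŷ = 3 + 0.2·40 = 11; e = 15 − 11 = 4
x=50: ŷ = 3 + 0.2·50 = 13; e = 10 − 13 = -3
x=60: ŷ = 3 + 0.2·60 = 15; e = 20 − 15 = 5
x=65: ŷ = 3 + 0.2·65 = 16; e = 15 − 16 = -1
x=70: ŷ = 3 + 0.2·70 = 17; e = 13 − 17 = -4
x=75: ŷ = 3 + 0.2·75 = 18; e = 19 − 18 = 1
SSE = 4 + 16 + 9 + 25 + 1 + 16 + 1 = 72
s = √(72/5) = √14.4 ≈ 3.79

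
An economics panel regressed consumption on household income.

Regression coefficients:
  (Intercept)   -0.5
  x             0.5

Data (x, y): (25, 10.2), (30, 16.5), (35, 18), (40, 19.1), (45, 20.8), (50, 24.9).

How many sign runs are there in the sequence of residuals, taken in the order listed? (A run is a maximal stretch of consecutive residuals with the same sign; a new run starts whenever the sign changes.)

4 runs

x=25: ŷ = -0.5 + 0.5·25 = 12; r = 10.2 − 12 = -1.8
x=30: ŷ = -0.5 + 0.5·30 = 14.5; r = 16.5 − 14.5 = 2
x=35: ŷ = -0.5 + 0.5·35 = 17; r = 18 − 17 = 1
x=40: ŷ = -0.5 + 0.5·40 = 19.5; r = 19.1 − 19.5 = -0.4
x=45: ŷ = -0.5 + 0.5·45 = 22; r = 20.8 − 22 = -1.2
x=50: ŷ = -0.5 + 0.5·50 = 24.5; r = 24.9 − 24.5 = 0.4
Signs: − + + − − +
Runs: −×1, +×2, −×2, +×1 → 4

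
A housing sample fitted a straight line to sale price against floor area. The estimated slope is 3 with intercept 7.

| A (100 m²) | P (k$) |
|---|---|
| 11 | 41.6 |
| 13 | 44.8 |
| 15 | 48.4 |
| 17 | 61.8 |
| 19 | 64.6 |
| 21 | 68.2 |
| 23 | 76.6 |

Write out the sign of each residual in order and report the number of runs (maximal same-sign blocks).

5 runs

A=11: P̂ = 7 + 3·11 = 40; e = 41.6 − 40 = 1.6
A=13: P̂ = 7 + 3·13 = 46; e = 44.8 − 46 = -1.2
A=15: P̂ = 7 + 3·15 = 52; e = 48.4 − 52 = -3.6
A=17: P̂ = 7 + 3·17 = 58; e = 61.8 − 58 = 3.8
A=19: P̂ = 7 + 3·19 = 64; e = 64.6 − 64 = 0.6
A=21: P̂ = 7 + 3·21 = 70; e = 68.2 − 70 = -1.8
A=23: P̂ = 7 + 3·23 = 76; e = 76.6 − 76 = 0.6
Signs: + − − + + − +
Runs: +×1, −×2, +×2, −×1, +×1 → 5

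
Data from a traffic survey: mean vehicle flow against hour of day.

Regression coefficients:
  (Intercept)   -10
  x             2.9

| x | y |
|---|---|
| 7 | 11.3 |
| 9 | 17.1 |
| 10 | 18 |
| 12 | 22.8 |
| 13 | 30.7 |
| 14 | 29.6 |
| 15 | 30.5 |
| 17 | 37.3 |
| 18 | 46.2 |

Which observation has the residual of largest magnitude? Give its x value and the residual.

x=7: ŷ = -10 + 2.9·7 = 10.3; r = 11.3 − 10.3 = 1
x=9: ŷ = -10 + 2.9·9 = 16.1; r = 17.1 − 16.1 = 1
x=10: ŷ = -10 + 2.9·10 = 19; r = 18 − 19 = -1
x=12: ŷ = -10 + 2.9·12 = 24.8; r = 22.8 − 24.8 = -2
x=13: ŷ = -10 + 2.9·13 = 27.7; r = 30.7 − 27.7 = 3
x=14: ŷ = -10 + 2.9·14 = 30.6; r = 29.6 − 30.6 = -1
x=15: ŷ = -10 + 2.9·15 = 33.5; r = 30.5 − 33.5 = -3
x=17: ŷ = -10 + 2.9·17 = 39.3; r = 37.3 − 39.3 = -2
x=18: ŷ = -10 + 2.9·18 = 42.2; r = 46.2 − 42.2 = 4
Largest |r| is 4 at x = 18, residual 4.

x = 18, r = 4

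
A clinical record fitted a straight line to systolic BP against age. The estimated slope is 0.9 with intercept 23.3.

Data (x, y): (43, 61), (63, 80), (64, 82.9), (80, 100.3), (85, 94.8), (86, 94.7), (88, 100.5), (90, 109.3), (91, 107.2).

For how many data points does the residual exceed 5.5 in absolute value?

1

x=43: ŷ = 23.3 + 0.9·43 = 62; e = 61 − 62 = -1
x=63: ŷ = 23.3 + 0.9·63 = 80; e = 80 − 80 = 0
x=64: ŷ = 23.3 + 0.9·64 = 80.9; e = 82.9 − 80.9 = 2
x=80: ŷ = 23.3 + 0.9·80 = 95.3; e = 100.3 − 95.3 = 5
x=85: ŷ = 23.3 + 0.9·85 = 99.8; e = 94.8 − 99.8 = -5
x=86: ŷ = 23.3 + 0.9·86 = 100.7; e = 94.7 − 100.7 = -6
x=88: ŷ = 23.3 + 0.9·88 = 102.5; e = 100.5 − 102.5 = -2
x=90: ŷ = 23.3 + 0.9·90 = 104.3; e = 109.3 − 104.3 = 5
x=91: ŷ = 23.3 + 0.9·91 = 105.2; e = 107.2 − 105.2 = 2
|e| > 5.5: x=86 (|e|=6) → 1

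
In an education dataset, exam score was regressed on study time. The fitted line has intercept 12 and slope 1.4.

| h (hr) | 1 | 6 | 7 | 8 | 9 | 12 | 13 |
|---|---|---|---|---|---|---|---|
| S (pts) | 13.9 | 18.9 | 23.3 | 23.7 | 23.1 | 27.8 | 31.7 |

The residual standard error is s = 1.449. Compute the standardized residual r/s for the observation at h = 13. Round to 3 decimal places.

1.035

ŷ = 12 + 1.4·13 = 30.2
r = 31.7 − 30.2 = 1.5
r/s = 1.5 / 1.449 = 1.035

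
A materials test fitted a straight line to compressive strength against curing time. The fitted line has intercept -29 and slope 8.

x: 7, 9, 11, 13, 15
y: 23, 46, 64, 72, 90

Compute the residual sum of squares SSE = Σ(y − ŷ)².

x=7: ŷ = -29 + 8·7 = 27; r = 23 − 27 = -4
x=9: ŷ = -29 + 8·9 = 43; r = 46 − 43 = 3
x=11: ŷ = -29 + 8·11 = 59; r = 64 − 59 = 5
x=13: ŷ = -29 + 8·13 = 75; r = 72 − 75 = -3
x=15: ŷ = -29 + 8·15 = 91; r = 90 − 91 = -1
SSE = 16 + 9 + 25 + 9 + 1 = 60

SSE = 60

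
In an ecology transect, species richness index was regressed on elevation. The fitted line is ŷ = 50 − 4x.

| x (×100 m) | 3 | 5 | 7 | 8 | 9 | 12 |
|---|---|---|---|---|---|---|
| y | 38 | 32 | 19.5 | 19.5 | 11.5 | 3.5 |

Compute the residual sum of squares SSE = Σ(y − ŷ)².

SSE = 21

x=3: ŷ = 50 − 4·3 = 38; r = 38 − 38 = 0
x=5: ŷ = 50 − 4·5 = 30; r = 32 − 30 = 2
x=7: ŷ = 50 − 4·7 = 22; r = 19.5 − 22 = -2.5
x=8: ŷ = 50 − 4·8 = 18; r = 19.5 − 18 = 1.5
x=9: ŷ = 50 − 4·9 = 14; r = 11.5 − 14 = -2.5
x=12: ŷ = 50 − 4·12 = 2; r = 3.5 − 2 = 1.5
SSE = 0 + 4 + 6.25 + 2.25 + 6.25 + 2.25 = 21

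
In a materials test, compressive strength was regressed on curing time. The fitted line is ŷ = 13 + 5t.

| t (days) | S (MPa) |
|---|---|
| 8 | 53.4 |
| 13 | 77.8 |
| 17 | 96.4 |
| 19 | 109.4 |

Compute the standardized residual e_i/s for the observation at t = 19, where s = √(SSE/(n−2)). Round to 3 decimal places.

0.911

t=8: ŷ = 13 + 5·8 = 53; e = 53.4 − 53 = 0.4
t=13: ŷ = 13 + 5·13 = 78; e = 77.8 − 78 = -0.2
t=17: ŷ = 13 + 5·17 = 98; e = 96.4 − 98 = -1.6
t=19: ŷ = 13 + 5·19 = 108; e = 109.4 − 108 = 1.4
SSE = 0.16 + 0.04 + 2.56 + 1.96 = 4.72
s = √(4.72/2) = 1.53623
e/s = 1.4 / 1.53623 = 0.911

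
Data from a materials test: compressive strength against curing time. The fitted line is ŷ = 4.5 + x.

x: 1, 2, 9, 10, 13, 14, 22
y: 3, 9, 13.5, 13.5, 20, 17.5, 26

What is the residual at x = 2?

e = 2.5

ŷ = 4.5 + 2 = 6.5
e = 9 − 6.5 = 2.5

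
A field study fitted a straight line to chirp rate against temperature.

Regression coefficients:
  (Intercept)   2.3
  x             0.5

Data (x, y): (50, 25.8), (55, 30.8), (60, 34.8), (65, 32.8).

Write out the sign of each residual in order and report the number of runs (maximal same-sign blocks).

x=50: ŷ = 2.3 + 0.5·50 = 27.3; r = 25.8 − 27.3 = -1.5
x=55: ŷ = 2.3 + 0.5·55 = 29.8; r = 30.8 − 29.8 = 1
x=60: ŷ = 2.3 + 0.5·60 = 32.3; r = 34.8 − 32.3 = 2.5
x=65: ŷ = 2.3 + 0.5·65 = 34.8; r = 32.8 − 34.8 = -2
Signs: − + + −
Runs: −×1, +×2, −×1 → 3

3 runs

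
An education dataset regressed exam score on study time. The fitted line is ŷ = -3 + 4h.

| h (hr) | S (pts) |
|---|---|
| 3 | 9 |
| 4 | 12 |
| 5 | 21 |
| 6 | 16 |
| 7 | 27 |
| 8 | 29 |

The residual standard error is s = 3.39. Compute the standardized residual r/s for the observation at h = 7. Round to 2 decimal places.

0.59

ŷ = -3 + 4·7 = 25
r = 27 − 25 = 2
r/s = 2 / 3.39 = 0.59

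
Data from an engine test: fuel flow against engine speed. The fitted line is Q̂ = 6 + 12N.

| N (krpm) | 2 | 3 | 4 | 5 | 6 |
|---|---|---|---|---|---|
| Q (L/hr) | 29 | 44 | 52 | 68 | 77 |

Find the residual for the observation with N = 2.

r = -1

Q̂ = 6 + 12·2 = 30
r = 29 − 30 = -1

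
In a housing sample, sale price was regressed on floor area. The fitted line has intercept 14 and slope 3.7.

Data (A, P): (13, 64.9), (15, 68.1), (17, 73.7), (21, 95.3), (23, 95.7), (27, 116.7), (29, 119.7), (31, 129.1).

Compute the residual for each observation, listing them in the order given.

A=13: ŷ = 14 + 3.7·13 = 62.1; e = 64.9 − 62.1 = 2.8
A=15: ŷ = 14 + 3.7·15 = 69.5; e = 68.1 − 69.5 = -1.4
A=17: ŷ = 14 + 3.7·17 = 76.9; e = 73.7 − 76.9 = -3.2
A=21: ŷ = 14 + 3.7·21 = 91.7; e = 95.3 − 91.7 = 3.6
A=23: ŷ = 14 + 3.7·23 = 99.1; e = 95.7 − 99.1 = -3.4
A=27: ŷ = 14 + 3.7·27 = 113.9; e = 116.7 − 113.9 = 2.8
A=29: ŷ = 14 + 3.7·29 = 121.3; e = 119.7 − 121.3 = -1.6
A=31: ŷ = 14 + 3.7·31 = 128.7; e = 129.1 − 128.7 = 0.4

2.8, -1.4, -3.2, 3.6, -3.4, 2.8, -1.6, 0.4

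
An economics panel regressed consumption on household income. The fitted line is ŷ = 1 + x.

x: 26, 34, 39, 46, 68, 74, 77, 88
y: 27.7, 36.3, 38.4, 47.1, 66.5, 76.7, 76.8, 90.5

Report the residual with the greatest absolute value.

x=26: ŷ = 1 + 26 = 27; r = 27.7 − 27 = 0.7
x=34: ŷ = 1 + 34 = 35; r = 36.3 − 35 = 1.3
x=39: ŷ = 1 + 39 = 40; r = 38.4 − 40 = -1.6
x=46: ŷ = 1 + 46 = 47; r = 47.1 − 47 = 0.1
x=68: ŷ = 1 + 68 = 69; r = 66.5 − 69 = -2.5
x=74: ŷ = 1 + 74 = 75; r = 76.7 − 75 = 1.7
x=77: ŷ = 1 + 77 = 78; r = 76.8 − 78 = -1.2
x=88: ŷ = 1 + 88 = 89; r = 90.5 − 89 = 1.5
Largest |r| is 2.5 at x = 68, residual -2.5.

r = -2.5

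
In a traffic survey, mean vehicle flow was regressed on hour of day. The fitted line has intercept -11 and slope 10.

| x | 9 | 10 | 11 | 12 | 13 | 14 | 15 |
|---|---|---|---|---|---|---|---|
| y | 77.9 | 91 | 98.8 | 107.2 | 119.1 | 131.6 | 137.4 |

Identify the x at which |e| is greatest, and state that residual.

x=9: ŷ = -11 + 10·9 = 79; e = 77.9 − 79 = -1.1
x=10: ŷ = -11 + 10·10 = 89; e = 91 − 89 = 2
x=11: ŷ = -11 + 10·11 = 99; e = 98.8 − 99 = -0.2
x=12: ŷ = -11 + 10·12 = 109; e = 107.2 − 109 = -1.8
x=13: ŷ = -11 + 10·13 = 119; e = 119.1 − 119 = 0.1
x=14: ŷ = -11 + 10·14 = 129; e = 131.6 − 129 = 2.6
x=15: ŷ = -11 + 10·15 = 139; e = 137.4 − 139 = -1.6
Largest |e| is 2.6 at x = 14, residual 2.6.

x = 14, e = 2.6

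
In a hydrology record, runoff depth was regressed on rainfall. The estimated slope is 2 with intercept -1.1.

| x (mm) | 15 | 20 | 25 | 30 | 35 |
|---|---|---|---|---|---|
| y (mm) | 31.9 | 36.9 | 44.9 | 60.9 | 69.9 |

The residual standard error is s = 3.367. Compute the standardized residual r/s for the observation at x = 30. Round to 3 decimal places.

0.594

ŷ = -1.1 + 2·30 = 58.9
r = 60.9 − 58.9 = 2
r/s = 2 / 3.367 = 0.594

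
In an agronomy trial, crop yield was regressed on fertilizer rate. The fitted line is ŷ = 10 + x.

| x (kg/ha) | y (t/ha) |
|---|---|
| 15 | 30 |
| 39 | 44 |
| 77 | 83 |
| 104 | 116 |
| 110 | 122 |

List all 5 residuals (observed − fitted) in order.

5, -5, -4, 2, 2

x=15: ŷ = 10 + 15 = 25; r = 30 − 25 = 5
x=39: ŷ = 10 + 39 = 49; r = 44 − 49 = -5
x=77: ŷ = 10 + 77 = 87; r = 83 − 87 = -4
x=104: ŷ = 10 + 104 = 114; r = 116 − 114 = 2
x=110: ŷ = 10 + 110 = 120; r = 122 − 120 = 2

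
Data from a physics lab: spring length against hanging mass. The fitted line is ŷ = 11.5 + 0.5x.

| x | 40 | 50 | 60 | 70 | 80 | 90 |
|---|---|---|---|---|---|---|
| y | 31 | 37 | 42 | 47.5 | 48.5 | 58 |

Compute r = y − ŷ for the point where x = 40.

r = -0.5

ŷ = 11.5 + 0.5·40 = 31.5
r = 31 − 31.5 = -0.5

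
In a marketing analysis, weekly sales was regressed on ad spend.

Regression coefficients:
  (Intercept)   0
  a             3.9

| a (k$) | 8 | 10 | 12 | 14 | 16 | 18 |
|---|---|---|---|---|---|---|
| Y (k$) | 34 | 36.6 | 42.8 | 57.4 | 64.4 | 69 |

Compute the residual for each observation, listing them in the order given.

a=8: Ŷ = 3.9·8 = 31.2; e = 34 − 31.2 = 2.8
a=10: Ŷ = 3.9·10 = 39; e = 36.6 − 39 = -2.4
a=12: Ŷ = 3.9·12 = 46.8; e = 42.8 − 46.8 = -4
a=14: Ŷ = 3.9·14 = 54.6; e = 57.4 − 54.6 = 2.8
a=16: Ŷ = 3.9·16 = 62.4; e = 64.4 − 62.4 = 2
a=18: Ŷ = 3.9·18 = 70.2; e = 69 − 70.2 = -1.2

2.8, -2.4, -4, 2.8, 2, -1.2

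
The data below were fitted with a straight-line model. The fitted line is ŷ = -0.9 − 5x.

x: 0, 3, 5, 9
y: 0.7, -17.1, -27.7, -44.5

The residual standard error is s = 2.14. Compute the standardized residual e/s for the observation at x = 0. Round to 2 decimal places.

0.75

ŷ = -0.9 − 5·0 = -0.9
e = 0.7 − (-0.9) = 1.6
e/s = 1.6 / 2.14 = 0.75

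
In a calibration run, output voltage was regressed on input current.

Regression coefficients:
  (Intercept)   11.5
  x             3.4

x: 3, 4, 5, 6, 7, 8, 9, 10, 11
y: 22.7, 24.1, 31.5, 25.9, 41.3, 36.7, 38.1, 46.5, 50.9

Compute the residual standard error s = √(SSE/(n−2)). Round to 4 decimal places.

x=3: ŷ = 11.5 + 3.4·3 = 21.7; r = 22.7 − 21.7 = 1
x=4: ŷ = 11.5 + 3.4·4 = 25.1; r = 24.1 − 25.1 = -1
x=5: ŷ = 11.5 + 3.4·5 = 28.5; r = 31.5 − 28.5 = 3
x=6: ŷ = 11.5 + 3.4·6 = 31.9; r = 25.9 − 31.9 = -6
x=7: ŷ = 11.5 + 3.4·7 = 35.3; r = 41.3 − 35.3 = 6
x=8: ŷ = 11.5 + 3.4·8 = 38.7; r = 36.7 − 38.7 = -2
x=9: ŷ = 11.5 + 3.4·9 = 42.1; r = 38.1 − 42.1 = -4
x=10: ŷ = 11.5 + 3.4·10 = 45.5; r = 46.5 − 45.5 = 1
x=11: ŷ = 11.5 + 3.4·11 = 48.9; r = 50.9 − 48.9 = 2
SSE = 1 + 1 + 9 + 36 + 36 + 4 + 16 + 1 + 4 = 108
s = √(108/7) = √15.4286 ≈ 3.9279

s = 3.9279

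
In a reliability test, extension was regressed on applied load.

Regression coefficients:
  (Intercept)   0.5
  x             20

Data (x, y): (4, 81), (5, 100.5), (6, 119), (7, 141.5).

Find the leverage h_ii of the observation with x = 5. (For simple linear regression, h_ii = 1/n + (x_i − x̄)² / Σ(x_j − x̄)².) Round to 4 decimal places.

h = 0.3000

x̄ = (4 + 5 + 6 + 7)/4 = 5.5
Σ(x − x̄)² = 2.25 + 0.25 + 0.25 + 2.25 = 5
h = 1/4 + (-0.5)²/5 = 0.25 + 0.05 = 0.3000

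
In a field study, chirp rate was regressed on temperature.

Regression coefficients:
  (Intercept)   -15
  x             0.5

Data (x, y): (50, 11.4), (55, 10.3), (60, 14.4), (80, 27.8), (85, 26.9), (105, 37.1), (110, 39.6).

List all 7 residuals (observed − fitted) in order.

x=50: ŷ = -15 + 0.5·50 = 10; r = 11.4 − 10 = 1.4
x=55: ŷ = -15 + 0.5·55 = 12.5; r = 10.3 − 12.5 = -2.2
x=60: ŷ = -15 + 0.5·60 = 15; r = 14.4 − 15 = -0.6
x=80: ŷ = -15 + 0.5·80 = 25; r = 27.8 − 25 = 2.8
x=85: ŷ = -15 + 0.5·85 = 27.5; r = 26.9 − 27.5 = -0.6
x=105: ŷ = -15 + 0.5·105 = 37.5; r = 37.1 − 37.5 = -0.4
x=110: ŷ = -15 + 0.5·110 = 40; r = 39.6 − 40 = -0.4

1.4, -2.2, -0.6, 2.8, -0.6, -0.4, -0.4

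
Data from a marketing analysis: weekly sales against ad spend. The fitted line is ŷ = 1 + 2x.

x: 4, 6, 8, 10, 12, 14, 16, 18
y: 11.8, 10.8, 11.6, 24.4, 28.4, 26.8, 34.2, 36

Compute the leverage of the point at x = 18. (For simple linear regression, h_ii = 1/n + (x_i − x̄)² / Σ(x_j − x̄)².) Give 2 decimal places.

h = 0.42

x̄ = (4 + 6 + 8 + 10 + 12 + 14 + 16 + 18)/8 = 11
Σ(x − x̄)² = 49 + 25 + 9 + 1 + 1 + 9 + 25 + 49 = 168
h = 1/8 + (7)²/168 = 0.125 + 0.291667 = 0.42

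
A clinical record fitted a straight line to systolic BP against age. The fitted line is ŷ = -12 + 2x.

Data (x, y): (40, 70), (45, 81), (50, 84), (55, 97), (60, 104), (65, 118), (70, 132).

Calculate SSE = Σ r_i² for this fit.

SSE = 62

x=40: ŷ = -12 + 2·40 = 68; r = 70 − 68 = 2
x=45: ŷ = -12 + 2·45 = 78; r = 81 − 78 = 3
x=50: ŷ = -12 + 2·50 = 88; r = 84 − 88 = -4
x=55: ŷ = -12 + 2·55 = 98; r = 97 − 98 = -1
x=60: ŷ = -12 + 2·60 = 108; r = 104 − 108 = -4
x=65: ŷ = -12 + 2·65 = 118; r = 118 − 118 = 0
x=70: ŷ = -12 + 2·70 = 128; r = 132 − 128 = 4
SSE = 4 + 9 + 16 + 1 + 16 + 0 + 16 = 62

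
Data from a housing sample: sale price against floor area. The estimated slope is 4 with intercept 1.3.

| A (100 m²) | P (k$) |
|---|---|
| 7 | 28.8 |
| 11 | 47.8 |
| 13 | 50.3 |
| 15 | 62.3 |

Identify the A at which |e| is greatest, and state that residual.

A = 13, e = -3

A=7: ŷ = 1.3 + 4·7 = 29.3; e = 28.8 − 29.3 = -0.5
A=11: ŷ = 1.3 + 4·11 = 45.3; e = 47.8 − 45.3 = 2.5
A=13: ŷ = 1.3 + 4·13 = 53.3; e = 50.3 − 53.3 = -3
A=15: ŷ = 1.3 + 4·15 = 61.3; e = 62.3 − 61.3 = 1
Largest |e| is 3 at A = 13, residual -3.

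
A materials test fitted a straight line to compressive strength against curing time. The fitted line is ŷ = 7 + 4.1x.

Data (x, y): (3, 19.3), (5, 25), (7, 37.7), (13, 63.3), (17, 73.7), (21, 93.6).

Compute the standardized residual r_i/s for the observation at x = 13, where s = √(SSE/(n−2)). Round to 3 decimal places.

1.124

x=3: ŷ = 7 + 4.1·3 = 19.3; r = 19.3 − 19.3 = 0
x=5: ŷ = 7 + 4.1·5 = 27.5; r = 25 − 27.5 = -2.5
x=7: ŷ = 7 + 4.1·7 = 35.7; r = 37.7 − 35.7 = 2
x=13: ŷ = 7 + 4.1·13 = 60.3; r = 63.3 − 60.3 = 3
x=17: ŷ = 7 + 4.1·17 = 76.7; r = 73.7 − 76.7 = -3
x=21: ŷ = 7 + 4.1·21 = 93.1; r = 93.6 − 93.1 = 0.5
SSE = 0 + 6.25 + 4 + 9 + 9 + 0.25 = 28.5
s = √(28.5/4) = 2.66927
r/s = 3 / 2.66927 = 1.124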